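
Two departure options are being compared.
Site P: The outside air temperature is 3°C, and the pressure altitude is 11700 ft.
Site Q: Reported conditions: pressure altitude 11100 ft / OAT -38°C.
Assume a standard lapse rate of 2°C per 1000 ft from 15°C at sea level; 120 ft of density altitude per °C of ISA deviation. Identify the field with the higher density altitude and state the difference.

Site P: ISA temp = -8.4°C, deviation +11.4°C, DA = 11700 + 120 × 11.4 = 13068 ft.
Site Q: ISA temp = -7.2°C, deviation -30.8°C, DA = 11100 + 120 × (-30.8) = 7404 ft.
Site P is higher by 13068 − 7404 = 5664 ft.

Site P by 5664 ft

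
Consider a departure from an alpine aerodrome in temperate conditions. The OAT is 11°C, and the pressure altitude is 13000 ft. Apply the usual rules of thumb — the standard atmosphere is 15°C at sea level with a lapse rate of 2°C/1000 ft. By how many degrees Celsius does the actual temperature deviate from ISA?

ISA+22°C

ISA temperature at 13000 ft = 15 − 2 × (13000/1000) = -11°C.
Deviation = OAT − ISA = 11 − (-11) = +22°C.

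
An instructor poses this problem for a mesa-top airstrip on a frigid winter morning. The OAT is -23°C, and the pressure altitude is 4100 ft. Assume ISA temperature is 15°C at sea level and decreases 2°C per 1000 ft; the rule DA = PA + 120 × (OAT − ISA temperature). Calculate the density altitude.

ISA temperature at 4100 ft = 15 − 2 × (4100/1000) = 6.8°C.
ISA deviation = -23 − 6.8 = -29.8°C.
Density altitude = 4100 + 120 × (-29.8) = 4100 + (-3576) = 524 ft.

524 ft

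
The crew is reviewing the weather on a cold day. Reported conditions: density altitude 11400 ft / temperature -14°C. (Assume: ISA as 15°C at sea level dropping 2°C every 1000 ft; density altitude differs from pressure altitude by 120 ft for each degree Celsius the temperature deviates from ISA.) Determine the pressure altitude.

12000 ft

DA = PA + 120 × (OAT − (15 − 2·PA/1000)) = PA + 120·OAT − 1800 + 0.24·PA = 1.24·PA + 120·OAT − 1800.
So 1.24·PA = 11400 − 120 × (-14) + 1800 = 14880.
PA = 14880 / 1.24 = 12000 ft.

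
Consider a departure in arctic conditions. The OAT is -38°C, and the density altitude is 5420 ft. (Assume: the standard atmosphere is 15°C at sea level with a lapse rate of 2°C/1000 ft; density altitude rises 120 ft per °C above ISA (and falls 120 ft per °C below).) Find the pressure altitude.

9500 ft

DA = PA + 120 × (OAT − (15 − 2·PA/1000)) = PA + 120·OAT − 1800 + 0.24·PA = 1.24·PA + 120·OAT − 1800.
So 1.24·PA = 5420 − 120 × (-38) + 1800 = 11780.
PA = 11780 / 1.24 = 9500 ft.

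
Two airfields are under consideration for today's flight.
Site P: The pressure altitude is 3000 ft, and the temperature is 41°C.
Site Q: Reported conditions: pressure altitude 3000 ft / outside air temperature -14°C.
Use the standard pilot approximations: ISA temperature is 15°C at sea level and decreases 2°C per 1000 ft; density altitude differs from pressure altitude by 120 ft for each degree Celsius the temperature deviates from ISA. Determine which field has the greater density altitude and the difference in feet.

Site P by 6600 ft

Site P: ISA temp = 9°C, deviation +32°C, DA = 3000 + 120 × 32 = 6840 ft.
Site Q: ISA temp = 9°C, deviation -23°C, DA = 3000 + 120 × (-23) = 240 ft.
Site P is higher by 6840 − 240 = 6600 ft.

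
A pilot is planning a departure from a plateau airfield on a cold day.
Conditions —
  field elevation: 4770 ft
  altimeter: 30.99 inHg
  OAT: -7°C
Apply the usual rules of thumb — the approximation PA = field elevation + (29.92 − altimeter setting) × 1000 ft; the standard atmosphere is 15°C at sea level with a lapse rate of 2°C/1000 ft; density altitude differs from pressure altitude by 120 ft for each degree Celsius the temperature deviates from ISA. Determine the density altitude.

1948 ft

Pressure altitude = 4770 + (29.92 − 30.99) × 1000 = 4770 + (-1070) = 3700 ft.
ISA temperature at 3700 ft = 15 − 2 × (3700/1000) = 7.6°C.
ISA deviation = -7 − 7.6 = -14.6°C.
Density altitude = 3700 + 120 × (-14.6) = 1948 ft.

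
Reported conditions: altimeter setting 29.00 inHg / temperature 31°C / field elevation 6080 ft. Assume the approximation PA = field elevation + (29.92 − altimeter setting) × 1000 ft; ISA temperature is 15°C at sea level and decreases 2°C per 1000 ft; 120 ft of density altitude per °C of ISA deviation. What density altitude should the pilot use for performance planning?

10600 ft

Pressure altitude = 6080 + (29.92 − 29.00) × 1000 = 6080 + (+920) = 7000 ft.
ISA temperature at 7000 ft = 15 − 2 × (7000/1000) = 1°C.
ISA deviation = 31 − 1 = +30°C.
Density altitude = 7000 + 120 × (30) = 10600 ft.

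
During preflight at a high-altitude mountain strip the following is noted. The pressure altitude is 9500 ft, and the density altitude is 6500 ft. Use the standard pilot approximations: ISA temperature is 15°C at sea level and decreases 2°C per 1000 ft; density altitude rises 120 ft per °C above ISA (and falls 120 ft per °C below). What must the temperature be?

-29°C

Density altitude − pressure altitude = 6500 − 9500 = -3000 ft.
At 120 ft/°C that is an ISA deviation of -3000/120 = -25°C.
ISA temperature at 9500 ft = 15 − 2 × (9500/1000) = -4°C.
OAT = ISA + deviation = -4 + (-25) = -29°C.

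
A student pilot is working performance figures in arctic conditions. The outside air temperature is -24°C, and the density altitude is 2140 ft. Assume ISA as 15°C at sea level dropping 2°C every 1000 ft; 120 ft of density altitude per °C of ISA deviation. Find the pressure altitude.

5500 ft

DA = PA + 120 × (OAT − (15 − 2·PA/1000)) = PA + 120·OAT − 1800 + 0.24·PA = 1.24·PA + 120·OAT − 1800.
So 1.24·PA = 2140 − 120 × (-24) + 1800 = 6820.
PA = 6820 / 1.24 = 5500 ft.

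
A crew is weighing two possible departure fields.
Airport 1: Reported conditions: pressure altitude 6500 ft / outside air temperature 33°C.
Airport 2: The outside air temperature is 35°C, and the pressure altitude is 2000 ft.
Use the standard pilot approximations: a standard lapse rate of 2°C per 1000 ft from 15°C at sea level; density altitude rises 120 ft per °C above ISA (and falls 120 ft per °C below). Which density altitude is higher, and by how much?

Airport 1: ISA temp = 2°C, deviation +31°C, DA = 6500 + 120 × 31 = 10220 ft.
Airport 2: ISA temp = 11°C, deviation +24°C, DA = 2000 + 120 × 24 = 4880 ft.
Airport 1 is higher by 10220 − 4880 = 5340 ft.

Airport 1 by 5340 ft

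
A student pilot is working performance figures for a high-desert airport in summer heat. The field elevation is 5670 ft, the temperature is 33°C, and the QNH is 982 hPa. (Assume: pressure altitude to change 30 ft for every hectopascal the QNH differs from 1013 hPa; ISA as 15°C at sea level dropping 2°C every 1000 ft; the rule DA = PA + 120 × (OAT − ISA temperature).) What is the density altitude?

10344 ft

Pressure altitude = 5670 + (1013 − 982) × 30 = 5670 + (+930) = 6600 ft.
ISA temperature at 6600 ft = 15 − 2 × (6600/1000) = 1.8°C.
ISA deviation = 33 − 1.8 = +31.2°C.
Density altitude = 6600 + 120 × (31.2) = 10344 ft.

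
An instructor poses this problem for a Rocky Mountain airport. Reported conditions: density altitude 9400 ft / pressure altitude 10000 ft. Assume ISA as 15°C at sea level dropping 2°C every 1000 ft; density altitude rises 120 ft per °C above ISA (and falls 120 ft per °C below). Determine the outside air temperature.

Density altitude − pressure altitude = 9400 − 10000 = -600 ft.
At 120 ft/°C that is an ISA deviation of -600/120 = -5°C.
ISA temperature at 10000 ft = 15 − 2 × (10000/1000) = -5°C.
OAT = ISA + deviation = -5 + (-5) = -10°C.

-10°C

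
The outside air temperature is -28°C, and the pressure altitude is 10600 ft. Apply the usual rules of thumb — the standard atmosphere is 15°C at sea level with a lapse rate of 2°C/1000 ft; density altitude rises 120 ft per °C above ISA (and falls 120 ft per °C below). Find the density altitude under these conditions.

ISA temperature at 10600 ft = 15 − 2 × (10600/1000) = -6.2°C.
ISA deviation = -28 − (-6.2) = -21.8°C.
Density altitude = 10600 + 120 × (-21.8) = 10600 + (-2616) = 7984 ft.

7984 ft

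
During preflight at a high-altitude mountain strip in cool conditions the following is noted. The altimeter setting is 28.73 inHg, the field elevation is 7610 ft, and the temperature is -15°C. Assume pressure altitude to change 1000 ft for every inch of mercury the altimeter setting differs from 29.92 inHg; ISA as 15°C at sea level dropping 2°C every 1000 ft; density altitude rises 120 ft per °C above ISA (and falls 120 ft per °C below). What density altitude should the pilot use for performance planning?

Pressure altitude = 7610 + (29.92 − 28.73) × 1000 = 7610 + (+1190) = 8800 ft.
ISA temperature at 8800 ft = 15 − 2 × (8800/1000) = -2.6°C.
ISA deviation = -15 − (-2.6) = -12.4°C.
Density altitude = 8800 + 120 × (-12.4) = 7312 ft.

7312 ft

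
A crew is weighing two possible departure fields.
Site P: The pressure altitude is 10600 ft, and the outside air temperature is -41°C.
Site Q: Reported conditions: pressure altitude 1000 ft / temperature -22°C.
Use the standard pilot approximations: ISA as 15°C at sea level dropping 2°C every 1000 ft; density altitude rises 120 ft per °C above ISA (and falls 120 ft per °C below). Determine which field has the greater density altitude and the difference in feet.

Site P: ISA temp = -6.2°C, deviation -34.8°C, DA = 10600 + 120 × (-34.8) = 6424 ft.
Site Q: ISA temp = 13°C, deviation -35°C, DA = 1000 + 120 × (-35) = -3200 ft.
Site P is higher by 6424 − (-3200) = 9624 ft.

Site P by 9624 ft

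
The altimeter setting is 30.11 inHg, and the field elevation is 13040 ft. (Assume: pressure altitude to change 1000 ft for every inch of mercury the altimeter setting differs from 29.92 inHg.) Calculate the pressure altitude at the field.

12850 ft

Pressure correction = (29.92 − 30.11) × 1000 = -190 ft.
Pressure altitude = 13040 + (-190) = 12850 ft.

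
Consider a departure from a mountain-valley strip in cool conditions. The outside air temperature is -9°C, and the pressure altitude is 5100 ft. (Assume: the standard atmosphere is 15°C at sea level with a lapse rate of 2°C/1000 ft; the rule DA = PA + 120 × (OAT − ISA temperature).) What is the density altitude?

3444 ft

ISA temperature at 5100 ft = 15 − 2 × (5100/1000) = 4.8°C.
ISA deviation = -9 − 4.8 = -13.8°C.
Density altitude = 5100 + 120 × (-13.8) = 5100 + (-1656) = 3444 ft.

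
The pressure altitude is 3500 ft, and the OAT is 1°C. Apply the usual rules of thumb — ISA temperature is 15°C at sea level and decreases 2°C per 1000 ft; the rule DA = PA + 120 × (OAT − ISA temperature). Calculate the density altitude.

ISA temperature at 3500 ft = 15 − 2 × (3500/1000) = 8°C.
ISA deviation = 1 − 8 = -7°C.
Density altitude = 3500 + 120 × (-7) = 3500 + (-840) = 2660 ft.

2660 ft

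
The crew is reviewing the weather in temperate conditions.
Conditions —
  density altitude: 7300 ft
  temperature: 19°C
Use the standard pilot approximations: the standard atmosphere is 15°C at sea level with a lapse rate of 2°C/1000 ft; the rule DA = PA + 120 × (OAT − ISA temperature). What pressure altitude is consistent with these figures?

5500 ft

DA = PA + 120 × (OAT − (15 − 2·PA/1000)) = PA + 120·OAT − 1800 + 0.24·PA = 1.24·PA + 120·OAT − 1800.
So 1.24·PA = 7300 − 120 × 19 + 1800 = 6820.
PA = 6820 / 1.24 = 5500 ft.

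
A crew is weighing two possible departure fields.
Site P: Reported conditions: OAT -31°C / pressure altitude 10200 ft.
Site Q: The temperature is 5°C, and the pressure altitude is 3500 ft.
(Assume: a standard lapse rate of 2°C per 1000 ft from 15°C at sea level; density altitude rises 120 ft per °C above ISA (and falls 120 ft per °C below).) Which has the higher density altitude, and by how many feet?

Site P: ISA temp = -5.4°C, deviation -25.6°C, DA = 10200 + 120 × (-25.6) = 7128 ft.
Site Q: ISA temp = 8°C, deviation -3°C, DA = 3500 + 120 × (-3) = 3140 ft.
Site P is higher by 7128 − 3140 = 3988 ft.

Site P by 3988 ft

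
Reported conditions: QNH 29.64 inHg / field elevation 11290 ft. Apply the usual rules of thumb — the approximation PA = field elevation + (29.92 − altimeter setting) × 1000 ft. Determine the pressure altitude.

11570 ft

Pressure correction = (29.92 − 29.64) × 1000 = +280 ft.
Pressure altitude = 11290 + (+280) = 11570 ft.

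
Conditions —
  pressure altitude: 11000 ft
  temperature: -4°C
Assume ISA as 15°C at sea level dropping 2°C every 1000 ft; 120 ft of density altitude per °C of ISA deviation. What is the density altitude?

ISA temperature at 11000 ft = 15 − 2 × (11000/1000) = -7°C.
ISA deviation = -4 − (-7) = +3°C.
Density altitude = 11000 + 120 × (3) = 11000 + (+360) = 11360 ft.

11360 ft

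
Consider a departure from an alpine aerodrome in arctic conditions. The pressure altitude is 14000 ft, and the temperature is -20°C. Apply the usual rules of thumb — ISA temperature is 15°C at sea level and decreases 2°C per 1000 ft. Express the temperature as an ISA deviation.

ISA temperature at 14000 ft = 15 − 2 × (14000/1000) = -13°C.
Deviation = OAT − ISA = -20 − (-13) = -7°C.

ISA-7°C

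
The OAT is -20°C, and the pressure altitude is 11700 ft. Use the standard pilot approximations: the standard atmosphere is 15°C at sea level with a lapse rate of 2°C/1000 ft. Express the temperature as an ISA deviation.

ISA temperature at 11700 ft = 15 − 2 × (11700/1000) = -8.4°C.
Deviation = OAT − ISA = -20 − (-8.4) = -11.6°C.

ISA-11.6°C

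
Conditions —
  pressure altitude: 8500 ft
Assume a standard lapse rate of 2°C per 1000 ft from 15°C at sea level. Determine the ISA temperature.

-2°C

ISA temperature = 15 − 2 × (8500/1000) = 15 − 17 = -2°C.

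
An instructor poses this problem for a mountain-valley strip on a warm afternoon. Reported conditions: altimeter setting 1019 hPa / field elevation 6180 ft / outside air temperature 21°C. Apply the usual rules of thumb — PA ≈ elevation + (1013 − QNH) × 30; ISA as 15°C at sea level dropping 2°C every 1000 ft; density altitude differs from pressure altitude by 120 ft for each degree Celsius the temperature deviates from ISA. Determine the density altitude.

Pressure altitude = 6180 + (1013 − 1019) × 30 = 6180 + (-180) = 6000 ft.
ISA temperature at 6000 ft = 15 − 2 × (6000/1000) = 3°C.
ISA deviation = 21 − 3 = +18°C.
Density altitude = 6000 + 120 × (18) = 8160 ft.

8160 ft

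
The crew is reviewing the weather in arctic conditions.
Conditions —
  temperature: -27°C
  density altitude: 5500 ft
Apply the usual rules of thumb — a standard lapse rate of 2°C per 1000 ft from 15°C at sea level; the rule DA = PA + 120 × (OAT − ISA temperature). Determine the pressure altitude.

8500 ft

DA = PA + 120 × (OAT − (15 − 2·PA/1000)) = PA + 120·OAT − 1800 + 0.24·PA = 1.24·PA + 120·OAT − 1800.
So 1.24·PA = 5500 − 120 × (-27) + 1800 = 10540.
PA = 10540 / 1.24 = 8500 ft.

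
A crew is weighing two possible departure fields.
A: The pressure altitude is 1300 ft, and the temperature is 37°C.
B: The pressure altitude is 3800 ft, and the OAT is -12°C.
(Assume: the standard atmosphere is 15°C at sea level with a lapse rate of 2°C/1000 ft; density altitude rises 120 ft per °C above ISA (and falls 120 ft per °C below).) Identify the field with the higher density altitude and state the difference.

A by 2780 ft

A: ISA temp = 12.4°C, deviation +24.6°C, DA = 1300 + 120 × 24.6 = 4252 ft.
B: ISA temp = 7.4°C, deviation -19.4°C, DA = 3800 + 120 × (-19.4) = 1472 ft.
A is higher by 4252 − 1472 = 2780 ft.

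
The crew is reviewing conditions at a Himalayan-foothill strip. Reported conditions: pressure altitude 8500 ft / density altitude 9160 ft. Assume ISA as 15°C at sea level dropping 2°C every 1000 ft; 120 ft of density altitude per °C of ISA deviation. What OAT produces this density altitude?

3.5°C

Density altitude − pressure altitude = 9160 − 8500 = +660 ft.
At 120 ft/°C that is an ISA deviation of 660/120 = +5.5°C.
ISA temperature at 8500 ft = 15 − 2 × (8500/1000) = -2°C.
OAT = ISA + deviation = -2 + (+5.5) = 3.5°C.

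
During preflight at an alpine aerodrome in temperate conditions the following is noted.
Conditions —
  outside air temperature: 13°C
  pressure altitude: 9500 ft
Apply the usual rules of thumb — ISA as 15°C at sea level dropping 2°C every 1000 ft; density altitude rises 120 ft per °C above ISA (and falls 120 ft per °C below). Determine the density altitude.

ISA temperature at 9500 ft = 15 − 2 × (9500/1000) = -4°C.
ISA deviation = 13 − (-4) = +17°C.
Density altitude = 9500 + 120 × (17) = 9500 + (+2040) = 11540 ft.

11540 ft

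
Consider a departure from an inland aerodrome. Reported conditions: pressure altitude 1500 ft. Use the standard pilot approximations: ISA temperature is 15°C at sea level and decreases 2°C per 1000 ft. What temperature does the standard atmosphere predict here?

12°C

ISA temperature = 15 − 2 × (1500/1000) = 15 − 3 = 12°C.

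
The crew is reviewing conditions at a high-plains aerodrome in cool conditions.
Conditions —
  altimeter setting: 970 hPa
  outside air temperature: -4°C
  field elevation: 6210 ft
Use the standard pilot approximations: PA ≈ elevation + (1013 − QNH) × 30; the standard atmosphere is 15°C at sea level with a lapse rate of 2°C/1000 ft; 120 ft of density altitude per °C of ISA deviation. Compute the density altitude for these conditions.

7020 ft

Pressure altitude = 6210 + (1013 − 970) × 30 = 6210 + (+1290) = 7500 ft.
ISA temperature at 7500 ft = 15 − 2 × (7500/1000) = 0°C.
ISA deviation = -4 − 0 = -4°C.
Density altitude = 7500 + 120 × (-4) = 7020 ft.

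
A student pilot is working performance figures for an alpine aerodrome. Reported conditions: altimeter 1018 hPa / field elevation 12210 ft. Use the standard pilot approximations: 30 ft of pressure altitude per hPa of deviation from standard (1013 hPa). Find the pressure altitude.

Pressure correction = (1013 − 1018) × 30 = -150 ft.
Pressure altitude = 12210 + (-150) = 12060 ft.

12060 ft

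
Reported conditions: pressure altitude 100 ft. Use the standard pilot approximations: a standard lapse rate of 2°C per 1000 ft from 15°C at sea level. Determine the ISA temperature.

14.8°C

ISA temperature = 15 − 2 × (100/1000) = 15 − 0.2 = 14.8°C.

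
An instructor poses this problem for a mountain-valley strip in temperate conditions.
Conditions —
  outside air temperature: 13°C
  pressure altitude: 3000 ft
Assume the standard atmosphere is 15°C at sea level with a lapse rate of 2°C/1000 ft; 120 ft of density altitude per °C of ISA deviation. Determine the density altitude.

ISA temperature at 3000 ft = 15 − 2 × (3000/1000) = 9°C.
ISA deviation = 13 − 9 = +4°C.
Density altitude = 3000 + 120 × (4) = 3000 + (+480) = 3480 ft.

3480 ft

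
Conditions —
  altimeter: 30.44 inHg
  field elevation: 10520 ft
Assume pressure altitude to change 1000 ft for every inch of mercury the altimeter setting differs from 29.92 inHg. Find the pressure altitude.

10000 ft

Pressure correction = (29.92 − 30.44) × 1000 = -520 ft.
Pressure altitude = 10520 + (-520) = 10000 ft.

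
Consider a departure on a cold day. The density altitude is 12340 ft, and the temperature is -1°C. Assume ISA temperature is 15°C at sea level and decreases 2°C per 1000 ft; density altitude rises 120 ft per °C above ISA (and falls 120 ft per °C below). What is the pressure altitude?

DA = PA + 120 × (OAT − (15 − 2·PA/1000)) = PA + 120·OAT − 1800 + 0.24·PA = 1.24·PA + 120·OAT − 1800.
So 1.24·PA = 12340 − 120 × (-1) + 1800 = 14260.
PA = 14260 / 1.24 = 11500 ft.

11500 ft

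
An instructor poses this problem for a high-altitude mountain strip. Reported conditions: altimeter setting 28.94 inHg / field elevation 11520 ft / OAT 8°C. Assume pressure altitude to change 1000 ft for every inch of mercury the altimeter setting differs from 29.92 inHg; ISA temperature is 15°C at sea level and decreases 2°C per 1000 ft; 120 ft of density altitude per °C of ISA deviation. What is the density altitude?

14660 ft

Pressure altitude = 11520 + (29.92 − 28.94) × 1000 = 11520 + (+980) = 12500 ft.
ISA temperature at 12500 ft = 15 − 2 × (12500/1000) = -10°C.
ISA deviation = 8 − (-10) = +18°C.
Density altitude = 12500 + 120 × (18) = 14660 ft.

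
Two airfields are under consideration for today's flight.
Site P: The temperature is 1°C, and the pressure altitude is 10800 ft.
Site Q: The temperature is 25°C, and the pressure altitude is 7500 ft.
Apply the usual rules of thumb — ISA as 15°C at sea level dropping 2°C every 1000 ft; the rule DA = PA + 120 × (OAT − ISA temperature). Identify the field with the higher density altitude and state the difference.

Site P by 1212 ft

Site P: ISA temp = -6.6°C, deviation +7.6°C, DA = 10800 + 120 × 7.6 = 11712 ft.
Site Q: ISA temp = 0°C, deviation +25°C, DA = 7500 + 120 × 25 = 10500 ft.
Site P is higher by 11712 − 10500 = 1212 ft.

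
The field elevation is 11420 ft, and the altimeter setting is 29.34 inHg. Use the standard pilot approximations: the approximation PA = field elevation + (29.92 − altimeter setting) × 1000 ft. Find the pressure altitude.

Pressure correction = (29.92 − 29.34) × 1000 = +580 ft.
Pressure altitude = 11420 + (+580) = 12000 ft.

12000 ft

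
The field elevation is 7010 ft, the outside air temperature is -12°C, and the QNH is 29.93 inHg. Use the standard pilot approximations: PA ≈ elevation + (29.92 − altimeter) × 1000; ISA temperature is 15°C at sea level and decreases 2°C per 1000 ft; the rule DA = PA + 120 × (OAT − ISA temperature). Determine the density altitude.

Pressure altitude = 7010 + (29.92 − 29.93) × 1000 = 7010 + (-10) = 7000 ft.
ISA temperature at 7000 ft = 15 − 2 × (7000/1000) = 1°C.
ISA deviation = -12 − 1 = -13°C.
Density altitude = 7000 + 120 × (-13) = 5440 ft.

5440 ft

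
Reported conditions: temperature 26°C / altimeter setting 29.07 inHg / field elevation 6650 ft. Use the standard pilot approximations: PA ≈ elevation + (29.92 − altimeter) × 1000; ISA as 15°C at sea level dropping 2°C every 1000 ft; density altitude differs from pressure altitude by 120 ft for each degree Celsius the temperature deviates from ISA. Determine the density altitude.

10620 ft

Pressure altitude = 6650 + (29.92 − 29.07) × 1000 = 6650 + (+850) = 7500 ft.
ISA temperature at 7500 ft = 15 − 2 × (7500/1000) = 0°C.
ISA deviation = 26 − 0 = +26°C.
Density altitude = 7500 + 120 × (26) = 10620 ft.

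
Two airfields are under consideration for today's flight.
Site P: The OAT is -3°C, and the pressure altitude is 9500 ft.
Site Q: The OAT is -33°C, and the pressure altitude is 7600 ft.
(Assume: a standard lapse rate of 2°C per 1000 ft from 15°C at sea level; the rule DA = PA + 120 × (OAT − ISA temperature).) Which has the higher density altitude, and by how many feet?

Site P by 5956 ft

Site P: ISA temp = -4°C, deviation +1°C, DA = 9500 + 120 × 1 = 9620 ft.
Site Q: ISA temp = -0.2°C, deviation -32.8°C, DA = 7600 + 120 × (-32.8) = 3664 ft.
Site P is higher by 9620 − 3664 = 5956 ft.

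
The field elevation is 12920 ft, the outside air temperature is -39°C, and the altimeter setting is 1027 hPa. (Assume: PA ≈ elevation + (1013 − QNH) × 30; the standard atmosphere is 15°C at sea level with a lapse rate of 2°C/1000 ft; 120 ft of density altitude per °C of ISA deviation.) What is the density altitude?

9020 ft

Pressure altitude = 12920 + (1013 − 1027) × 30 = 12920 + (-420) = 12500 ft.
ISA temperature at 12500 ft = 15 − 2 × (12500/1000) = -10°C.
ISA deviation = -39 − (-10) = -29°C.
Density altitude = 12500 + 120 × (-29) = 9020 ft.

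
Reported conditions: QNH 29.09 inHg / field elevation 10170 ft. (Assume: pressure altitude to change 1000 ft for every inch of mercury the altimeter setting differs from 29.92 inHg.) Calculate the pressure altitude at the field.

11000 ft

Pressure correction = (29.92 − 29.09) × 1000 = +830 ft.
Pressure altitude = 10170 + (+830) = 11000 ft.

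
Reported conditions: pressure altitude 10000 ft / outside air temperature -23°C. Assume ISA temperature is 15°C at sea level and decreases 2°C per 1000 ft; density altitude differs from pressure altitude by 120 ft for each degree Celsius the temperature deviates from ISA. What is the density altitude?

ISA temperature at 10000 ft = 15 − 2 × (10000/1000) = -5°C.
ISA deviation = -23 − (-5) = -18°C.
Density altitude = 10000 + 120 × (-18) = 10000 + (-2160) = 7840 ft.

7840 ft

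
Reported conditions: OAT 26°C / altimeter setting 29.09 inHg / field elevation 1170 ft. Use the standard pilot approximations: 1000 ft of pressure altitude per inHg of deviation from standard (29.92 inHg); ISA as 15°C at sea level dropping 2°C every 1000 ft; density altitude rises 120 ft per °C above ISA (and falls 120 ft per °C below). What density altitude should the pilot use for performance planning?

3800 ft

Pressure altitude = 1170 + (29.92 − 29.09) × 1000 = 1170 + (+830) = 2000 ft.
ISA temperature at 2000 ft = 15 − 2 × (2000/1000) = 11°C.
ISA deviation = 26 − 11 = +15°C.
Density altitude = 2000 + 120 × (15) = 3800 ft.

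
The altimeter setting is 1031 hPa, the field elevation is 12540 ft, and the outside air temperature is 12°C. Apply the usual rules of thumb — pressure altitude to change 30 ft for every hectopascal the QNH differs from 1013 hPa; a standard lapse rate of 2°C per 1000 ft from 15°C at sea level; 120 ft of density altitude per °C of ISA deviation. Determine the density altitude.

Pressure altitude = 12540 + (1013 − 1031) × 30 = 12540 + (-540) = 12000 ft.
ISA temperature at 12000 ft = 15 − 2 × (12000/1000) = -9°C.
ISA deviation = 12 − (-9) = +21°C.
Density altitude = 12000 + 120 × (21) = 14520 ft.

14520 ft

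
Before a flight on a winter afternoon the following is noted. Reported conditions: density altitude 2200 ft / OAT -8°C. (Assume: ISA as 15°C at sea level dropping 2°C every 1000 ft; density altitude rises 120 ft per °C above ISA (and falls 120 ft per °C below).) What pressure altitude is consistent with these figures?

4000 ft

DA = PA + 120 × (OAT − (15 − 2·PA/1000)) = PA + 120·OAT − 1800 + 0.24·PA = 1.24·PA + 120·OAT − 1800.
So 1.24·PA = 2200 − 120 × (-8) + 1800 = 4960.
PA = 4960 / 1.24 = 4000 ft.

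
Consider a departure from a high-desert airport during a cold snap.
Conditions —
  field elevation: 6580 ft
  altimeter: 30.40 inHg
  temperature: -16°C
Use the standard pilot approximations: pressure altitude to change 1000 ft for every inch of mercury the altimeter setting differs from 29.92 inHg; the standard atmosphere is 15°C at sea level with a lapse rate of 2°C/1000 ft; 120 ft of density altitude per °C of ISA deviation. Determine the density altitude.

3844 ft

Pressure altitude = 6580 + (29.92 − 30.40) × 1000 = 6580 + (-480) = 6100 ft.
ISA temperature at 6100 ft = 15 − 2 × (6100/1000) = 2.8°C.
ISA deviation = -16 − 2.8 = -18.8°C.
Density altitude = 6100 + 120 × (-18.8) = 3844 ft.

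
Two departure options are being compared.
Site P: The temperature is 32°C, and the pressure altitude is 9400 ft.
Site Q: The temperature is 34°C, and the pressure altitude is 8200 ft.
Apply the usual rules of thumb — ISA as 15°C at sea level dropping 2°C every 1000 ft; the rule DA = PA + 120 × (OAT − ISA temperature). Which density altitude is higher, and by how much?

Site P: ISA temp = -3.8°C, deviation +35.8°C, DA = 9400 + 120 × 35.8 = 13696 ft.
Site Q: ISA temp = -1.4°C, deviation +35.4°C, DA = 8200 + 120 × 35.4 = 12448 ft.
Site P is higher by 13696 − 12448 = 1248 ft.

Site P by 1248 ft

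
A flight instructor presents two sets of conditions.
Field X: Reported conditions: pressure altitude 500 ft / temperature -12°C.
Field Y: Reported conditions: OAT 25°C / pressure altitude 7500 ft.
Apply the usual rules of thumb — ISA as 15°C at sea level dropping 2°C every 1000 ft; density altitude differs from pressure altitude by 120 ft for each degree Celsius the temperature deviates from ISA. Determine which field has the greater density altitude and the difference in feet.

Field Y by 13120 ft

Field X: ISA temp = 14°C, deviation -26°C, DA = 500 + 120 × (-26) = -2620 ft.
Field Y: ISA temp = 0°C, deviation +25°C, DA = 7500 + 120 × 25 = 10500 ft.
Field Y is higher by 10500 − (-2620) = 13120 ft.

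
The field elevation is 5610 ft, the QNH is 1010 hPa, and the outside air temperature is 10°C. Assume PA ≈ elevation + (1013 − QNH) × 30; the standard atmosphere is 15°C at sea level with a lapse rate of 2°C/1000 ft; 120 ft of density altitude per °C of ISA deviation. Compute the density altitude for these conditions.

6468 ft

Pressure altitude = 5610 + (1013 − 1010) × 30 = 5610 + (+90) = 5700 ft.
ISA temperature at 5700 ft = 15 − 2 × (5700/1000) = 3.6°C.
ISA deviation = 10 − 3.6 = +6.4°C.
Density altitude = 5700 + 120 × (6.4) = 6468 ft.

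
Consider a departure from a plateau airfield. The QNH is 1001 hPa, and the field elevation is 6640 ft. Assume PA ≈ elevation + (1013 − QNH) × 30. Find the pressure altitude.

7000 ft

Pressure correction = (1013 − 1001) × 30 = +360 ft.
Pressure altitude = 6640 + (+360) = 7000 ft.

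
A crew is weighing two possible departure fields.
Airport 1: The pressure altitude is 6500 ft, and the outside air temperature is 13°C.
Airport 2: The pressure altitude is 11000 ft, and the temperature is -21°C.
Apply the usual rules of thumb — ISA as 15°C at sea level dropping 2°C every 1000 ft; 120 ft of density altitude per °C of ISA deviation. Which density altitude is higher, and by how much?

Airport 2 by 1500 ft

Airport 1: ISA temp = 2°C, deviation +11°C, DA = 6500 + 120 × 11 = 7820 ft.
Airport 2: ISA temp = -7°C, deviation -14°C, DA = 11000 + 120 × (-14) = 9320 ft.
Airport 2 is higher by 9320 − 7820 = 1500 ft.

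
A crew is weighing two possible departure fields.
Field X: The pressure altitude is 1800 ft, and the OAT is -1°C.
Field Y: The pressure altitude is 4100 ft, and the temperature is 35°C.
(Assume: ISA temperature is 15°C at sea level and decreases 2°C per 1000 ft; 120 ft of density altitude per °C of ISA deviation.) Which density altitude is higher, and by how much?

Field X: ISA temp = 11.4°C, deviation -12.4°C, DA = 1800 + 120 × (-12.4) = 312 ft.
Field Y: ISA temp = 6.8°C, deviation +28.2°C, DA = 4100 + 120 × 28.2 = 7484 ft.
Field Y is higher by 7484 − 312 = 7172 ft.

Field Y by 7172 ft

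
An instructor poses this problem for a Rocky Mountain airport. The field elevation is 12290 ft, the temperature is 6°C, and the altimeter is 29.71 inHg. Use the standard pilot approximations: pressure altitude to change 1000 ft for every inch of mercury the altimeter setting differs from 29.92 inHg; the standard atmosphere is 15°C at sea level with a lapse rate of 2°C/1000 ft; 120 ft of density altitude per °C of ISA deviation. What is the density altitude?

14420 ft

Pressure altitude = 12290 + (29.92 − 29.71) × 1000 = 12290 + (+210) = 12500 ft.
ISA temperature at 12500 ft = 15 − 2 × (12500/1000) = -10°C.
ISA deviation = 6 − (-10) = +16°C.
Density altitude = 12500 + 120 × (16) = 14420 ft.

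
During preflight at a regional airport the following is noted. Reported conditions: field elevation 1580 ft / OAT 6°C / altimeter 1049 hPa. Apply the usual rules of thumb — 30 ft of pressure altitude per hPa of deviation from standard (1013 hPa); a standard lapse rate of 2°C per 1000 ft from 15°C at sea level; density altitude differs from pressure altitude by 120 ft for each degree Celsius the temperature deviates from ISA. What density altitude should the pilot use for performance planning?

Pressure altitude = 1580 + (1013 − 1049) × 30 = 1580 + (-1080) = 500 ft.
ISA temperature at 500 ft = 15 − 2 × (500/1000) = 14°C.
ISA deviation = 6 − 14 = -8°C.
Density altitude = 500 + 120 × (-8) = -460 ft.

-460 ft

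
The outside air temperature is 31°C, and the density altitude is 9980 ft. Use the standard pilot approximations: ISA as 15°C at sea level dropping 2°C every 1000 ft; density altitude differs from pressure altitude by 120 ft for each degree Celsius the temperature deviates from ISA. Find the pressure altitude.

DA = PA + 120 × (OAT − (15 − 2·PA/1000)) = PA + 120·OAT − 1800 + 0.24·PA = 1.24·PA + 120·OAT − 1800.
So 1.24·PA = 9980 − 120 × 31 + 1800 = 8060.
PA = 8060 / 1.24 = 6500 ft.

6500 ft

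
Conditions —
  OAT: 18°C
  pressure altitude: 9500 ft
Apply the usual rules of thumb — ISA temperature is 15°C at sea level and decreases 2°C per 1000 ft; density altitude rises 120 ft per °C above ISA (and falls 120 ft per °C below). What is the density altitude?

ISA temperature at 9500 ft = 15 − 2 × (9500/1000) = -4°C.
ISA deviation = 18 − (-4) = +22°C.
Density altitude = 9500 + 120 × (22) = 9500 + (+2640) = 12140 ft.

12140 ft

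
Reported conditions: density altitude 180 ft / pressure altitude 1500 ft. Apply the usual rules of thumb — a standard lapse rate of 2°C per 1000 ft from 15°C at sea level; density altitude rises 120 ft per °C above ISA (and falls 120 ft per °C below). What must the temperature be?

Density altitude − pressure altitude = 180 − 1500 = -1320 ft.
At 120 ft/°C that is an ISA deviation of -1320/120 = -11°C.
ISA temperature at 1500 ft = 15 − 2 × (1500/1000) = 12°C.
OAT = ISA + deviation = 12 + (-11) = 1°C.

1°C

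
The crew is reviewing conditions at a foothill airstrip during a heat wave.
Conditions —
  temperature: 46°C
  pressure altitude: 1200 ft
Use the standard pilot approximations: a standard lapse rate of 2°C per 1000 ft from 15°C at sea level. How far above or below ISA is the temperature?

ISA+33.4°C

ISA temperature at 1200 ft = 15 − 2 × (1200/1000) = 12.6°C.
Deviation = OAT − ISA = 46 − 12.6 = +33.4°C.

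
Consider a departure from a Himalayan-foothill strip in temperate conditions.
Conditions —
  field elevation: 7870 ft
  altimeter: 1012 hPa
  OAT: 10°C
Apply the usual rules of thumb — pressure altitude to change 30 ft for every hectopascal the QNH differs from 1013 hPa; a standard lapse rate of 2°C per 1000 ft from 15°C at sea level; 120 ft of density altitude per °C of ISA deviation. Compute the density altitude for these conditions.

9196 ft

Pressure altitude = 7870 + (1013 − 1012) × 30 = 7870 + (+30) = 7900 ft.
ISA temperature at 7900 ft = 15 − 2 × (7900/1000) = -0.8°C.
ISA deviation = 10 − (-0.8) = +10.8°C.
Density altitude = 7900 + 120 × (10.8) = 9196 ft.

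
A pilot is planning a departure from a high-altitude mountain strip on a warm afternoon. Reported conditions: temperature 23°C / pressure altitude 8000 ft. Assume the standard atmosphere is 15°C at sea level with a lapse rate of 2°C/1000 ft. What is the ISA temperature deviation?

ISA+24°C

ISA temperature at 8000 ft = 15 − 2 × (8000/1000) = -1°C.
Deviation = OAT − ISA = 23 − (-1) = +24°C.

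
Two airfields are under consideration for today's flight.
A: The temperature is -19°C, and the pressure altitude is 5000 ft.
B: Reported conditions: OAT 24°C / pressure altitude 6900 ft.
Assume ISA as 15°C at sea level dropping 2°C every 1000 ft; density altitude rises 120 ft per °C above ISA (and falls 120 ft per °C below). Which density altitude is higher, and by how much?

A: ISA temp = 5°C, deviation -24°C, DA = 5000 + 120 × (-24) = 2120 ft.
B: ISA temp = 1.2°C, deviation +22.8°C, DA = 6900 + 120 × 22.8 = 9636 ft.
B is higher by 9636 − 2120 = 7516 ft.

B by 7516 ft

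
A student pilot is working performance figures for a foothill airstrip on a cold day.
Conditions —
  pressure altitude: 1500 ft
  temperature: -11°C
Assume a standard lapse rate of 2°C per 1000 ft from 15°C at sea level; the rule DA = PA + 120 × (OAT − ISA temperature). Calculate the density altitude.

ISA temperature at 1500 ft = 15 − 2 × (1500/1000) = 12°C.
ISA deviation = -11 − 12 = -23°C.
Density altitude = 1500 + 120 × (-23) = 1500 + (-2760) = -1260 ft.

-1260 ft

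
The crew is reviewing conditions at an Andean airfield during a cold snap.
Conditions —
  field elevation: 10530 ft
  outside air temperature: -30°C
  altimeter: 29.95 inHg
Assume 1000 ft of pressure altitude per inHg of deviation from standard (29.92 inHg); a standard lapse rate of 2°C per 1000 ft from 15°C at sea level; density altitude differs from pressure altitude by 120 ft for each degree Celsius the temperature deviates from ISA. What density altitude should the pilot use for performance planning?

Pressure altitude = 10530 + (29.92 − 29.95) × 1000 = 10530 + (-30) = 10500 ft.
ISA temperature at 10500 ft = 15 − 2 × (10500/1000) = -6°C.
ISA deviation = -30 − (-6) = -24°C.
Density altitude = 10500 + 120 × (-24) = 7620 ft.

7620 ft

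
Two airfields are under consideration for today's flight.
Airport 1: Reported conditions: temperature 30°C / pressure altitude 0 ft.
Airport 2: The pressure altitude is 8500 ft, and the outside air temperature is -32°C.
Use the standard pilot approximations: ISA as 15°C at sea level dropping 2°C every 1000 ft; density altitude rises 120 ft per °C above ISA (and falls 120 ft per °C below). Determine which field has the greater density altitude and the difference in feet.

Airport 1: ISA temp = 15°C, deviation +15°C, DA = 0 + 120 × 15 = 1800 ft.
Airport 2: ISA temp = -2°C, deviation -30°C, DA = 8500 + 120 × (-30) = 4900 ft.
Airport 2 is higher by 4900 − 1800 = 3100 ft.

Airport 2 by 3100 ft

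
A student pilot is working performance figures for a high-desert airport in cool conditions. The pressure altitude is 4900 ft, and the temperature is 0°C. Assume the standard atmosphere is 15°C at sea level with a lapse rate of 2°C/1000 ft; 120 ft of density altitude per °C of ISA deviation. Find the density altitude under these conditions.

4276 ft

ISA temperature at 4900 ft = 15 − 2 × (4900/1000) = 5.2°C.
ISA deviation = 0 − 5.2 = -5.2°C.
Density altitude = 4900 + 120 × (-5.2) = 4900 + (-624) = 4276 ft.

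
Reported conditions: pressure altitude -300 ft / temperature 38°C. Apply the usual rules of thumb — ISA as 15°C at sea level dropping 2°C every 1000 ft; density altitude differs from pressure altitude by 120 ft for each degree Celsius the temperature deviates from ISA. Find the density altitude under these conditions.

2388 ft

ISA temperature at -300 ft = 15 − 2 × (-300/1000) = 15.6°C.
ISA deviation = 38 − 15.6 = +22.4°C.
Density altitude = -300 + 120 × (22.4) = -300 + (+2688) = 2388 ft.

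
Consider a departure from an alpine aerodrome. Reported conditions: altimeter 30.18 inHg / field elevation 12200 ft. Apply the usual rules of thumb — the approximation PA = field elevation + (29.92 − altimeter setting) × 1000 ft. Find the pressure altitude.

Pressure correction = (29.92 − 30.18) × 1000 = -260 ft.
Pressure altitude = 12200 + (-260) = 11940 ft.

11940 ft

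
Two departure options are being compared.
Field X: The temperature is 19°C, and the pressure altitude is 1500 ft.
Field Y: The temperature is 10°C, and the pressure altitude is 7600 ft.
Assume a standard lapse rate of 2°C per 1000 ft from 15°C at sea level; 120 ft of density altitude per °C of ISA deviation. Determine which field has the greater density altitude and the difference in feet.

Field Y by 6484 ft

Field X: ISA temp = 12°C, deviation +7°C, DA = 1500 + 120 × 7 = 2340 ft.
Field Y: ISA temp = -0.2°C, deviation +10.2°C, DA = 7600 + 120 × 10.2 = 8824 ft.
Field Y is higher by 8824 − 2340 = 6484 ft.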